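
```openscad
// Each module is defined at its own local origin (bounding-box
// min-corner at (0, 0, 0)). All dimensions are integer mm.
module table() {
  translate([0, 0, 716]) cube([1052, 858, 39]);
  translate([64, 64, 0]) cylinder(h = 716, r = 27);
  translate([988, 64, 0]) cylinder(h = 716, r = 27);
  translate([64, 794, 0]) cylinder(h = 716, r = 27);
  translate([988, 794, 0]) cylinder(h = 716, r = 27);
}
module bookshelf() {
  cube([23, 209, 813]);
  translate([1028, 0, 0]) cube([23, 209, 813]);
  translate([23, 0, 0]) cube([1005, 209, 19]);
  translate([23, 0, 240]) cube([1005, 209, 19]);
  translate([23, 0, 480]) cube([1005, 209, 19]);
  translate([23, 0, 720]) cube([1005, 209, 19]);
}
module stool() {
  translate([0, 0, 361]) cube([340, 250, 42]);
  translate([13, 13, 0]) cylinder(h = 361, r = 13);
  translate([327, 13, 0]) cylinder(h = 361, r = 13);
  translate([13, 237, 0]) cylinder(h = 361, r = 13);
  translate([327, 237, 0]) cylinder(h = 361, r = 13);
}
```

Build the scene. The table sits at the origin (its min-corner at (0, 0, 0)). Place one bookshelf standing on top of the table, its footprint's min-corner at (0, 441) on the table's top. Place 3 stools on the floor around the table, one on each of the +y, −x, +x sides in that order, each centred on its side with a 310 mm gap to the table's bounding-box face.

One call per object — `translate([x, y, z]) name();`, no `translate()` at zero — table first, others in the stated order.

table();
translate([0, 441, 755]) bookshelf();
translate([356, 1168, 0]) stool();
translate([-650, 304, 0]) stool();
translate([1362, 304, 0]) stool();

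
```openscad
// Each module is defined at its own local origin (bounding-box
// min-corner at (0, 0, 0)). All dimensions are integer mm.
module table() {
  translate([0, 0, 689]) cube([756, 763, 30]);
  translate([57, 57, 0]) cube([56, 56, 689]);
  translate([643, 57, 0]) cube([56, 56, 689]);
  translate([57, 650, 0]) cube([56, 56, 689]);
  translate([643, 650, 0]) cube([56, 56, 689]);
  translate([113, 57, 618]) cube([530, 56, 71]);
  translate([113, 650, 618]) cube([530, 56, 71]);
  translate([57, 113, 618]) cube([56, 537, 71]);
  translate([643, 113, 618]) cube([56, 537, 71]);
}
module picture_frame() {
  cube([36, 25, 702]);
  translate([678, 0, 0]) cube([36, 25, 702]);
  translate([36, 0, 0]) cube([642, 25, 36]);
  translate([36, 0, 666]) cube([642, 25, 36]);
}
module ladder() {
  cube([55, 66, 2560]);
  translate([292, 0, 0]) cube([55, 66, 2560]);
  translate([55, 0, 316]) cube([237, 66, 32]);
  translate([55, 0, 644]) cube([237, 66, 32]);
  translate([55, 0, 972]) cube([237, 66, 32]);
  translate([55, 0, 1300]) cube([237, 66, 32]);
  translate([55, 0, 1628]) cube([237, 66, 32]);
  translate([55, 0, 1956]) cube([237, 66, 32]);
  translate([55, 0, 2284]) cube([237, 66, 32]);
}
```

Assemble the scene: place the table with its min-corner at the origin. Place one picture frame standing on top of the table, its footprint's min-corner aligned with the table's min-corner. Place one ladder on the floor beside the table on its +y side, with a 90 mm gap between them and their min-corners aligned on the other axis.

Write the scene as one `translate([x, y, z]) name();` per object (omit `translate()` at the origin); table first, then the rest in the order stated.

table();
translate([0, 0, 719]) picture_frame();
translate([0, 853, 0]) ladder();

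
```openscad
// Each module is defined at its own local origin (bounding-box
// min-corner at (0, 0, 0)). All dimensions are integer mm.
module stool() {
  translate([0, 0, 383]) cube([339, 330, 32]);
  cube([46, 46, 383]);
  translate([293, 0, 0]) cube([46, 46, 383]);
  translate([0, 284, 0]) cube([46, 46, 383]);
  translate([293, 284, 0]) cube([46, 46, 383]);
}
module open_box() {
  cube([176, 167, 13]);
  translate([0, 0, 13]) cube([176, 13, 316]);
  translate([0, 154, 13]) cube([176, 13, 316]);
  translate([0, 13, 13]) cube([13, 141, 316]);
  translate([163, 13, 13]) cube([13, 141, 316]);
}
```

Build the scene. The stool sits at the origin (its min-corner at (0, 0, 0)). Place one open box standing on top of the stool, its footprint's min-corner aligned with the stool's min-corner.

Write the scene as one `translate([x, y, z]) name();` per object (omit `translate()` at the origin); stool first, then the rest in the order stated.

stool();
translate([0, 0, 415]) open_box();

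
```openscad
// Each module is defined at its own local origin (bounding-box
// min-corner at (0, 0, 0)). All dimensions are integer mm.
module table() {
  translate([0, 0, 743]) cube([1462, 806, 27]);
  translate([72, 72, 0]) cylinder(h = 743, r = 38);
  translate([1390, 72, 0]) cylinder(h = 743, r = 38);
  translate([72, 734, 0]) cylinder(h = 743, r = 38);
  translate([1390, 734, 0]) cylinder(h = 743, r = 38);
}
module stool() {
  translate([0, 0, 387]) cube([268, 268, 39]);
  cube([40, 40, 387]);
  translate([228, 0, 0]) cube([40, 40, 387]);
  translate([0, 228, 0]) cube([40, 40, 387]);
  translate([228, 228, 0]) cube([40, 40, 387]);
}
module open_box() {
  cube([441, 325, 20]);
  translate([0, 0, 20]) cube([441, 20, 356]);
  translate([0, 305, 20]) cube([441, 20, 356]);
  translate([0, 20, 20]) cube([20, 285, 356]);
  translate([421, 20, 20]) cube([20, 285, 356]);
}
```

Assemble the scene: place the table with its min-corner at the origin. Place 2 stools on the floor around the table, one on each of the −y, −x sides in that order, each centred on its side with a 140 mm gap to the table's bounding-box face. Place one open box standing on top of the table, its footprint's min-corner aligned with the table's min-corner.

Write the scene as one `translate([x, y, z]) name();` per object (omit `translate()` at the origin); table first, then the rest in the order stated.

table();
translate([597, -408, 0]) stool();
translate([-408, 269, 0]) stool();
translate([0, 0, 770]) open_box();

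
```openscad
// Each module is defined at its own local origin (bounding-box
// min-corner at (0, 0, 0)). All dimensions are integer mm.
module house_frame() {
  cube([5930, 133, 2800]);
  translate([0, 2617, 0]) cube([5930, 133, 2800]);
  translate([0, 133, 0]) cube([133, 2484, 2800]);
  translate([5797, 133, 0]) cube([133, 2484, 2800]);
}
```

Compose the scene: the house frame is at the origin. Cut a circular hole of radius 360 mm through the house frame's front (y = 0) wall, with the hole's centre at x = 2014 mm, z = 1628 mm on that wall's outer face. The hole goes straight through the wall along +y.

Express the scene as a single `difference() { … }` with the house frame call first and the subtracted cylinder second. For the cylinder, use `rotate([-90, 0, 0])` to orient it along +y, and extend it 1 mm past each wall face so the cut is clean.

difference() {
  house_frame();
  translate([2014, -1, 1628]) rotate([-90, 0, 0]) cylinder(h = 135, r = 360);
}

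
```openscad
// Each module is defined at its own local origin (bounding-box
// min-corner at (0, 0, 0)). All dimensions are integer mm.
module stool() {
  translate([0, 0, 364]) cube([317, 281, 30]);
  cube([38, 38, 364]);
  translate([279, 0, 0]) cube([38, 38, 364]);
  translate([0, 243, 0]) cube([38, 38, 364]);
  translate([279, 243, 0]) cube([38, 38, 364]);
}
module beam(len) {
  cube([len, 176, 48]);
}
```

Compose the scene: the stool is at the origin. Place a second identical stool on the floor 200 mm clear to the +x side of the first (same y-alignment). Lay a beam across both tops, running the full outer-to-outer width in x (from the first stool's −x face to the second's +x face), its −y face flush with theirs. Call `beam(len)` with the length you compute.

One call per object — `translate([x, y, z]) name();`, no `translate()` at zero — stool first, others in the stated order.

stool();
translate([517, 0, 0]) stool();
translate([0, 0, 394]) beam(834);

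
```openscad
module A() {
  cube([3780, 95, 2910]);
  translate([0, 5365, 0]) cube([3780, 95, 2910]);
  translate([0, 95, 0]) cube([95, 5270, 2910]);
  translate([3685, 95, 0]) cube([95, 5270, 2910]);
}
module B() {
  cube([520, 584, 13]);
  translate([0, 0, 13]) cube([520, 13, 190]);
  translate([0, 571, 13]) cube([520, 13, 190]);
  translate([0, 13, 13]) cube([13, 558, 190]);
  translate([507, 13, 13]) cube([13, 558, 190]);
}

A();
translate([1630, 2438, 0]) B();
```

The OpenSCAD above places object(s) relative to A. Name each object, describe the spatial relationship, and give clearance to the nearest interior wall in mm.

Clearances: x = 1535, y = 2343; minimum 1535 mm.

A is a house frame. B is an open box. The open box sits inside the house frame, centred. The clearance to the nearest interior wall is 1535 mm.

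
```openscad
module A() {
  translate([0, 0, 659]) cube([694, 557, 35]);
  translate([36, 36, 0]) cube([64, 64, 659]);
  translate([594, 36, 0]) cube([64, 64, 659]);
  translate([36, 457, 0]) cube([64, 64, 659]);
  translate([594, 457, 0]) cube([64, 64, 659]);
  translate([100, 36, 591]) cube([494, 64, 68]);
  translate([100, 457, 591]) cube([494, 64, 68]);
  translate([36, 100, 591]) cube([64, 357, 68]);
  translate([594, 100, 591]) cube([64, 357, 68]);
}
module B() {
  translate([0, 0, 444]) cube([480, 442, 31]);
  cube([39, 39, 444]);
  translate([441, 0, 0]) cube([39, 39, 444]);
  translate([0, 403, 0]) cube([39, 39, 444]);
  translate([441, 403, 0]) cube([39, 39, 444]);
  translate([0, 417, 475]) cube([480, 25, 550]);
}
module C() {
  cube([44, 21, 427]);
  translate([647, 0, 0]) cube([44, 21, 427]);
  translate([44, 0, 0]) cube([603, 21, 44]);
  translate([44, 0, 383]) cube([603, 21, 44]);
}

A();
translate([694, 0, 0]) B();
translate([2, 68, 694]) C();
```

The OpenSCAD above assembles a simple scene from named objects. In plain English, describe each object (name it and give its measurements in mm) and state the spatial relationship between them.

A is a rectangular dining table. The top is 694×557×35 mm with its upper surface at z = 694 mm. It stands on four 64×64 mm square legs, each inset 36 mm from the nearest pair of top edges, running from the floor to the underside of the top. Four apron rails, 64 mm thick and 68 mm tall, run between adjacent legs with their top edges flush with the underside of the top and their outer faces flush with the legs' outer faces.

B is a chair: 480×442 mm seat, 31 mm thick, top at z = 475 mm, on four 39 mm square corner legs flush with the seat edges. A 25 mm thick backrest slab spans the full seat width, extending 550 mm above the seat top, its back face flush with the seat's +y edge.

C is a rectangular picture frame lying in the x–z plane (depth along y). The opening is 603 mm wide (x) by 339 mm tall (z), surrounded by a border 44 mm wide on all four sides. The frame is 21 mm deep and is made of two full-height vertical stiles with two horizontal rails fitted between them.

The chair is against the table's +x side, with their −y faces flush. The picture frame is on top of the table.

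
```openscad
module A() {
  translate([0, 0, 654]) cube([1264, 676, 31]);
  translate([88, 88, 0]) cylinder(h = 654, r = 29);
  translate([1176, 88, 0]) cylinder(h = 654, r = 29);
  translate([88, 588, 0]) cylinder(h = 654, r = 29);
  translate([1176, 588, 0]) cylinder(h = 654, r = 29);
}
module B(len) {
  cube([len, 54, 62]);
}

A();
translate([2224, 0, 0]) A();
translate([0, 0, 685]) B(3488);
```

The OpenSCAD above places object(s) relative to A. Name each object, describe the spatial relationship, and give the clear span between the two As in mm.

A is a table. B is a beam. A beam spans the tops of two tables. The clear span between the two tables is 960 mm.

Second table starts at x = 2224; first ends at x = 1264; clear span = 2224 − 1264 = 960 mm.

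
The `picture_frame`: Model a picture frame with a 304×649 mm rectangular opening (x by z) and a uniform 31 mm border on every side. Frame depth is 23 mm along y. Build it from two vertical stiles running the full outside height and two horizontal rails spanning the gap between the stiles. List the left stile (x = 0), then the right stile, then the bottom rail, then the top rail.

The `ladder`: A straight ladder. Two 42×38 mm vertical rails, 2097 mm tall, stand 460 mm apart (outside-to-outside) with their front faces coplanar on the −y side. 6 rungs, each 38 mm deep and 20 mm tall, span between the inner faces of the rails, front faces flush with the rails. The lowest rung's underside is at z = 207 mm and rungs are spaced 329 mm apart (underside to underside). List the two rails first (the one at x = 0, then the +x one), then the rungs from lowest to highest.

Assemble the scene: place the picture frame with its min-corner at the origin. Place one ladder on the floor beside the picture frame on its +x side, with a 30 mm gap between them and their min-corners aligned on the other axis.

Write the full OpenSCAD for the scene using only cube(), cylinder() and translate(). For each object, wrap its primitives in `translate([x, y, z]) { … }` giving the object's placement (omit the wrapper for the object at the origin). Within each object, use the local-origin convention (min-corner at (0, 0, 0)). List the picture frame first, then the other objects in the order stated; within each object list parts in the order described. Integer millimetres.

cube([31, 23, 711]);
translate([335, 0, 0]) cube([31, 23, 711]);
translate([31, 0, 0]) cube([304, 23, 31]);
translate([31, 0, 680]) cube([304, 23, 31]);
translate([396, 0, 0]) {
  cube([42, 38, 2097]);
  translate([418, 0, 0]) cube([42, 38, 2097]);
  translate([42, 0, 207]) cube([376, 38, 20]);
  translate([42, 0, 536]) cube([376, 38, 20]);
  translate([42, 0, 865]) cube([376, 38, 20]);
  translate([42, 0, 1194]) cube([376, 38, 20]);
  translate([42, 0, 1523]) cube([376, 38, 20]);
  translate([42, 0, 1852]) cube([376, 38, 20]);
}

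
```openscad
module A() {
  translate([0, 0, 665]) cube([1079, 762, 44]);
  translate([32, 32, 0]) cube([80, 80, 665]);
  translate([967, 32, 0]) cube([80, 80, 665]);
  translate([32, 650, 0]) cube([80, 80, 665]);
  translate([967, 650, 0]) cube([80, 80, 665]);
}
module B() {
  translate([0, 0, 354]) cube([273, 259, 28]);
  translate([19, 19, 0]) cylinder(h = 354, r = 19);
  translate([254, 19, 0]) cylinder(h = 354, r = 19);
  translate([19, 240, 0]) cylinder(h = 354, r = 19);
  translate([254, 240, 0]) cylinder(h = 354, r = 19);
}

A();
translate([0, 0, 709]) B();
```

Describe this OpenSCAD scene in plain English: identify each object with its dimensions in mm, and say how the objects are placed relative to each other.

A is a table: top 1079 mm (x) × 762 mm (y), 44 mm thick, upper face at z = 709 mm, on four 80×80 mm square legs, each inset 32 mm from the nearest pair of top edges, running from z = 0 to the bottom of the top.

B is a four-legged stool. The seat is 273×259 mm, 28 mm thick, top at z = 382 mm. It stands on four round legs, each 38 mm in diameter, from z = 0 to the seat underside, each leg's axis is inset half a diameter from the nearest pair of seat edges (so the leg's bounding box is flush with the corner).

The stool is on top of the table.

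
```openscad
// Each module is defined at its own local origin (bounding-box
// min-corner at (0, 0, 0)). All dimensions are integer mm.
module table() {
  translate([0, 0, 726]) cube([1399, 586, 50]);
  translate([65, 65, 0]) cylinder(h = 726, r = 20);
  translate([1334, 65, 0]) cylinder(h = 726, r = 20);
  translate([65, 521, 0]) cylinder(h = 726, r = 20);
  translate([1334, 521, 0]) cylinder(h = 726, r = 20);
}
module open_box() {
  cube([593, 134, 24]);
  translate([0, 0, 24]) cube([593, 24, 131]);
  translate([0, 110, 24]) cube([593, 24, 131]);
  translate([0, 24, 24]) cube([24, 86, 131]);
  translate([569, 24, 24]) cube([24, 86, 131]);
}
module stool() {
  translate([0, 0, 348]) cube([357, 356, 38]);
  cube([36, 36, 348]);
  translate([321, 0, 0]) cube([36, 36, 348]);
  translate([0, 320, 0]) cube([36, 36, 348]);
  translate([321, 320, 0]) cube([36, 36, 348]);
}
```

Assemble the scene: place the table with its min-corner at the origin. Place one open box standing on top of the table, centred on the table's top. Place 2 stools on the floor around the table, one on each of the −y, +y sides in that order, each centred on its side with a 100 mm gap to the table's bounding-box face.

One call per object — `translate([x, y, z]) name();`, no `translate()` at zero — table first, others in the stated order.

table();
translate([403, 226, 776]) open_box();
translate([521, -456, 0]) stool();
translate([521, 686, 0]) stool();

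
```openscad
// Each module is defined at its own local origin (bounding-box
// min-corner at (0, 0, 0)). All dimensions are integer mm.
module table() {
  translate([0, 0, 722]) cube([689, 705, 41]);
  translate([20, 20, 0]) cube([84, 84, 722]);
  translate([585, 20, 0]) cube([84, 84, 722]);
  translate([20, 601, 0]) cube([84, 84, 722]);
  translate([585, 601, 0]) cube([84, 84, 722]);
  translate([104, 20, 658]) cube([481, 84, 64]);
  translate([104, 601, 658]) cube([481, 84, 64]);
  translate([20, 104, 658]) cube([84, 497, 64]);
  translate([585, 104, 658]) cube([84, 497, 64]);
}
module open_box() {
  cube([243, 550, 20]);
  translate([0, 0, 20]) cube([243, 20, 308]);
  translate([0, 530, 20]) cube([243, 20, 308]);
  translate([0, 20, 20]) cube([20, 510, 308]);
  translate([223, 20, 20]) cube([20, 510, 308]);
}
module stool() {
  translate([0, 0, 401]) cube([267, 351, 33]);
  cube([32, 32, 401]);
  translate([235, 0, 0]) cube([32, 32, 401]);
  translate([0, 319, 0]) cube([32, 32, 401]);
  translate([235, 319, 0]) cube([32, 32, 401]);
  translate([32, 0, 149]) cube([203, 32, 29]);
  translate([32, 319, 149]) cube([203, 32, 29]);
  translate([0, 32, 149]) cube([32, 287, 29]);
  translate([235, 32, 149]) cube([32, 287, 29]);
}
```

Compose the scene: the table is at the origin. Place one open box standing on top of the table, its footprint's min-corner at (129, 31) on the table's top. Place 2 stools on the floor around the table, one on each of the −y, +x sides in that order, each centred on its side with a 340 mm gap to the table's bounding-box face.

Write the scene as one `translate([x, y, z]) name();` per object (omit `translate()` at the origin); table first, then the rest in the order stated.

table();
translate([129, 31, 763]) open_box();
translate([211, -691, 0]) stool();
translate([1029, 177, 0]) stool();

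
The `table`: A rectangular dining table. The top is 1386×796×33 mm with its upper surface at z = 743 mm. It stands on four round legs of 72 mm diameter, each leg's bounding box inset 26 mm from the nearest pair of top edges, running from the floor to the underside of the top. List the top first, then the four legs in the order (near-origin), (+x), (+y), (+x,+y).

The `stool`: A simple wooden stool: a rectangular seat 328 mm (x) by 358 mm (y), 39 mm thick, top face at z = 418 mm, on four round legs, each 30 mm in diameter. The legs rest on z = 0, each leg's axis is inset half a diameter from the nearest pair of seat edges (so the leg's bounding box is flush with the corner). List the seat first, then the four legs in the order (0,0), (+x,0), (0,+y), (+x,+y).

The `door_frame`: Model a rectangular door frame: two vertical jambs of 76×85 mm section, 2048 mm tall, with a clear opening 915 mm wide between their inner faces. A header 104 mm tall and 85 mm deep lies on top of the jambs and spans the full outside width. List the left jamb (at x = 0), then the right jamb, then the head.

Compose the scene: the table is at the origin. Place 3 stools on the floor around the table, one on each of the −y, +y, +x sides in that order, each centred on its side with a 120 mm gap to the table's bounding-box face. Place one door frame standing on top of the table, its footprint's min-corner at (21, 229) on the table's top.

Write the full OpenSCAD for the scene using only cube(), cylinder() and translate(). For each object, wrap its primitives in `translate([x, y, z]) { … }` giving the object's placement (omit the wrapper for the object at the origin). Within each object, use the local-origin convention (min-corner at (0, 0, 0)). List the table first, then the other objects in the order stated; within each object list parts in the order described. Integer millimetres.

translate([0, 0, 710]) cube([1386, 796, 33]);
translate([62, 62, 0]) cylinder(h = 710, r = 36);
translate([1324, 62, 0]) cylinder(h = 710, r = 36);
translate([62, 734, 0]) cylinder(h = 710, r = 36);
translate([1324, 734, 0]) cylinder(h = 710, r = 36);
translate([529, -478, 0]) {
  translate([0, 0, 379]) cube([328, 358, 39]);
  translate([15, 15, 0]) cylinder(h = 379, r = 15);
  translate([313, 15, 0]) cylinder(h = 379, r = 15);
  translate([15, 343, 0]) cylinder(h = 379, r = 15);
  translate([313, 343, 0]) cylinder(h = 379, r = 15);
}
translate([529, 916, 0]) {
  translate([0, 0, 379]) cube([328, 358, 39]);
  translate([15, 15, 0]) cylinder(h = 379, r = 15);
  translate([313, 15, 0]) cylinder(h = 379, r = 15);
  translate([15, 343, 0]) cylinder(h = 379, r = 15);
  translate([313, 343, 0]) cylinder(h = 379, r = 15);
}
translate([1506, 219, 0]) {
  translate([0, 0, 379]) cube([328, 358, 39]);
  translate([15, 15, 0]) cylinder(h = 379, r = 15);
  translate([313, 15, 0]) cylinder(h = 379, r = 15);
  translate([15, 343, 0]) cylinder(h = 379, r = 15);
  translate([313, 343, 0]) cylinder(h = 379, r = 15);
}
translate([21, 229, 743]) {
  cube([76, 85, 2048]);
  translate([991, 0, 0]) cube([76, 85, 2048]);
  translate([0, 0, 2048]) cube([1067, 85, 104]);
}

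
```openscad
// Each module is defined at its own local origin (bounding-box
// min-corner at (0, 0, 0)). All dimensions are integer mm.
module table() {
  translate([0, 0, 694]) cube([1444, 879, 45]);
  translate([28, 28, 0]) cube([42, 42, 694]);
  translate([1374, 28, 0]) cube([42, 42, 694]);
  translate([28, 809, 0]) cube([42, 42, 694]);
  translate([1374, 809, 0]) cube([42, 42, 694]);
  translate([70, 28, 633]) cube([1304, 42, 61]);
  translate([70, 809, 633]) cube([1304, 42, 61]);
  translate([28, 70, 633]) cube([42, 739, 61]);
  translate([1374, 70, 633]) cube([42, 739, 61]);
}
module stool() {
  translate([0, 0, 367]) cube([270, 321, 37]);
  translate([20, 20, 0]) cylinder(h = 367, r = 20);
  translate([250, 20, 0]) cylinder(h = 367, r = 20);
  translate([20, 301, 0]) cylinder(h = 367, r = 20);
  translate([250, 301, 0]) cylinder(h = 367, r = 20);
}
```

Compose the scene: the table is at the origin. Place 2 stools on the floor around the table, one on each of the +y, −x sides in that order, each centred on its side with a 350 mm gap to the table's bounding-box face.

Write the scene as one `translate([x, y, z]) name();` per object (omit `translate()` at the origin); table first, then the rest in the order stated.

table();
translate([587, 1229, 0]) stool();
translate([-620, 279, 0]) stool();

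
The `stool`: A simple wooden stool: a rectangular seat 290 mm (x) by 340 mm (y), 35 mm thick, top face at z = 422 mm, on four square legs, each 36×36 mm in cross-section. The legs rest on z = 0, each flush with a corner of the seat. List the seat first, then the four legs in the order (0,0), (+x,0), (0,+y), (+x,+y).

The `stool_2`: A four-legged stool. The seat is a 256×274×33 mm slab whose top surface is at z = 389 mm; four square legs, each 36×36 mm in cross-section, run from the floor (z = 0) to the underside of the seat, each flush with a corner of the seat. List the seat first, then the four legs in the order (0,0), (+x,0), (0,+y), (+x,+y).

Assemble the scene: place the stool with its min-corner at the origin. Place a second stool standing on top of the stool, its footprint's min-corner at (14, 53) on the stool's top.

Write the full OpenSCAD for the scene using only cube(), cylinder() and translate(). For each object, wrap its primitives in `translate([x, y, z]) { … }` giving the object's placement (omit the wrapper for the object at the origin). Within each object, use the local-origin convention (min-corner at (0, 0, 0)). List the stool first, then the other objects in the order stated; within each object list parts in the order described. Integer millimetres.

translate([0, 0, 387]) cube([290, 340, 35]);
cube([36, 36, 387]);
translate([254, 0, 0]) cube([36, 36, 387]);
translate([0, 304, 0]) cube([36, 36, 387]);
translate([254, 304, 0]) cube([36, 36, 387]);
translate([14, 53, 422]) {
  translate([0, 0, 356]) cube([256, 274, 33]);
  cube([36, 36, 356]);
  translate([220, 0, 0]) cube([36, 36, 356]);
  translate([0, 238, 0]) cube([36, 36, 356]);
  translate([220, 238, 0]) cube([36, 36, 356]);
}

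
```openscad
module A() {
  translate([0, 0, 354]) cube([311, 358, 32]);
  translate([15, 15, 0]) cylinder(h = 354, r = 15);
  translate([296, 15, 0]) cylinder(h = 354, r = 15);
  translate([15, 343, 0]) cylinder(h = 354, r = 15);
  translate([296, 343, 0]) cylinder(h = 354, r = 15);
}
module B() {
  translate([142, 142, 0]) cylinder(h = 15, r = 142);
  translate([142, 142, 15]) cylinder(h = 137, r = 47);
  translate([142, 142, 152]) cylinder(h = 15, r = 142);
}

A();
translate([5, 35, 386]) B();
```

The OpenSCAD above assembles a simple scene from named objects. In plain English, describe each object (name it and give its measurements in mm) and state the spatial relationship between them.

A is a simple wooden stool: a rectangular seat 311 mm (x) by 358 mm (y), 32 mm thick, top face at z = 386 mm, on four round legs, each 30 mm in diameter. The legs rest on z = 0, each leg's axis is inset half a diameter from the nearest pair of seat edges (so the leg's bounding box is flush with the corner).

B is a spool: two coaxial disc flanges of radius 142 mm and thickness 15 mm, joined by a core cylinder of radius 47 mm and height 137 mm. The lower flange rests on z = 0 and the three cylinders share a vertical axis.

The spool is on top of the stool.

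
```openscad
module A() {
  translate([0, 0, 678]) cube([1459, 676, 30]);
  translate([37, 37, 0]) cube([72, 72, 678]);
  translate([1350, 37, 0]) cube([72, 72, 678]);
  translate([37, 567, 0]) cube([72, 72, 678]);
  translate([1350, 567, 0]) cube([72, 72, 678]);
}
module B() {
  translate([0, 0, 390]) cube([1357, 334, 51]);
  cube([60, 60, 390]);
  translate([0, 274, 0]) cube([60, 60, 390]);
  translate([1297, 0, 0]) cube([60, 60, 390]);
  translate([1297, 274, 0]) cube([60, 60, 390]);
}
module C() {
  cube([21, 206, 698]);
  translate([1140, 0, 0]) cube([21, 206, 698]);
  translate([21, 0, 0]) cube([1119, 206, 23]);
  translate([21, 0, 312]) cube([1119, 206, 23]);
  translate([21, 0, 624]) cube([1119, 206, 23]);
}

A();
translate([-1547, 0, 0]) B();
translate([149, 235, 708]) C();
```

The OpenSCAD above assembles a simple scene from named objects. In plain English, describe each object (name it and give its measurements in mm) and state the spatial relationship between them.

A is a table: top 1459 mm (x) × 676 mm (y), 30 mm thick, upper face at z = 708 mm, on four 72×72 mm square legs, each inset 37 mm from the nearest pair of top edges, running from z = 0 to the bottom of the top.

B is a bench: a 1357×334 mm seat slab, 51 mm thick, top at z = 441 mm, on four 60×60 mm square legs flush with the seat corners and standing on z = 0.

C is a bookshelf 1161 mm wide overall, 206 mm deep and 698 mm tall. The two sides are 21 mm thick vertical panels. 3 horizontal shelves of 23 mm thickness span between the inner faces of the sides; the lowest shelf sits on the floor and shelves are stacked with a clear vertical gap of 289 mm between each pair.

The bench is on the floor beside the table on its −x side. The bookshelf is on top of the table, centred.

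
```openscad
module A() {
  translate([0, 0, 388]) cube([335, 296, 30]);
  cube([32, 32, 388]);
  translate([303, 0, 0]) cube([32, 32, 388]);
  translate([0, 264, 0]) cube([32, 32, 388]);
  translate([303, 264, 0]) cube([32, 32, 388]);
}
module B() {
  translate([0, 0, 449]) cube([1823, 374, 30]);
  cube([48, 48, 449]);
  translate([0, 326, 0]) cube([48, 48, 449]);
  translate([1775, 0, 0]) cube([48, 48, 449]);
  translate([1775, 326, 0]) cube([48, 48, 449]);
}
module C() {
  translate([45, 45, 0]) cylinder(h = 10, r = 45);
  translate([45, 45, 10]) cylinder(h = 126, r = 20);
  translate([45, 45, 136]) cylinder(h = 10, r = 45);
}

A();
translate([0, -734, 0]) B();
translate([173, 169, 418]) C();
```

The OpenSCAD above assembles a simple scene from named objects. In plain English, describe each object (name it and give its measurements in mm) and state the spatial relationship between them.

A is a four-legged stool. The seat is a 335×296×30 mm slab whose top surface is at z = 418 mm; four square legs, each 32×32 mm in cross-section, run from the floor (z = 0) to the underside of the seat, each flush with a corner of the seat.

B is a long wooden bench with a 1823 mm (x) × 374 mm (y) seat, 30 mm thick, its top surface 479 mm above the floor. Four 48 mm square legs at the seat corners, flush with the edges, run from z = 0 to the seat underside.

C is a spool: two coaxial disc flanges of radius 45 mm and thickness 10 mm, joined by a core cylinder of radius 20 mm and height 126 mm. The lower flange rests on z = 0 and the three cylinders share a vertical axis.

The bench is on the floor beside the stool on its −y side. The spool is on top of the stool.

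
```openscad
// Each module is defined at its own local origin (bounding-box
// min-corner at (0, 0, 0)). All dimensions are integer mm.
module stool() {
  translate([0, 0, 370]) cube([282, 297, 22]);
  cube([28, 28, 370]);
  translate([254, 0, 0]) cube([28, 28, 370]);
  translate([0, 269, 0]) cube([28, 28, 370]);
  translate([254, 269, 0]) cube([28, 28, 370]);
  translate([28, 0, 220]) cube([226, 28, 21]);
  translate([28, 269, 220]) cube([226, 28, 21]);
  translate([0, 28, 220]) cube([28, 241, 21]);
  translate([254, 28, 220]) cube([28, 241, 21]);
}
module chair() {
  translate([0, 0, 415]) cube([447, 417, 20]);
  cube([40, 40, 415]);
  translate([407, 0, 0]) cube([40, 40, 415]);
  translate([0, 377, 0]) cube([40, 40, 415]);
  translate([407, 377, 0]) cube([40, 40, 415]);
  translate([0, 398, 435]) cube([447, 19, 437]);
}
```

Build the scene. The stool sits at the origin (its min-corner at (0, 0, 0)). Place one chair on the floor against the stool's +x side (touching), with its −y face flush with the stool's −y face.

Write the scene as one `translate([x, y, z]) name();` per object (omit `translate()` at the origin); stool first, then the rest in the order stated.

stool();
translate([282, 0, 0]) chair();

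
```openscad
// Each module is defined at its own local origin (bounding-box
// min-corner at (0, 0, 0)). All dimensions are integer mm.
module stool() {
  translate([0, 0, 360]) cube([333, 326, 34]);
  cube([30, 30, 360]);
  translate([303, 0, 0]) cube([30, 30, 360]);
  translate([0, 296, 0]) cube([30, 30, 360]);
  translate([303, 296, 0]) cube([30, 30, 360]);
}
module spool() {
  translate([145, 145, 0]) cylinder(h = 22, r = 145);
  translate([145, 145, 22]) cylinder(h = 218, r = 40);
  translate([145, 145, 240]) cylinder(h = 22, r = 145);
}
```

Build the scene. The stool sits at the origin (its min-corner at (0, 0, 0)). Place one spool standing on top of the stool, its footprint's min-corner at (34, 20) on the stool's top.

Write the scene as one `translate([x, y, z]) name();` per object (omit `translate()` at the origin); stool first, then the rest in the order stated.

stool();
translate([34, 20, 394]) spool();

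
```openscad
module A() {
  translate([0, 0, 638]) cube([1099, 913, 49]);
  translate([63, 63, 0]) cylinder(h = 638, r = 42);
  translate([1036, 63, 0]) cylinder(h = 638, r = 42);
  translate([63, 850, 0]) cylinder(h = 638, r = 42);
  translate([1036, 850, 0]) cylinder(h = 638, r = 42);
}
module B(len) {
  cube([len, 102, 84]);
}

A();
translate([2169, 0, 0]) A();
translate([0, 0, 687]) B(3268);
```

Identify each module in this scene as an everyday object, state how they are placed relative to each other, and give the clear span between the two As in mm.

Second table starts at x = 2169; first ends at x = 1099; clear span = 2169 − 1099 = 1070 mm.

A is a table. B is a beam. A beam spans the tops of two tables. The clear span between the two tables is 1070 mm.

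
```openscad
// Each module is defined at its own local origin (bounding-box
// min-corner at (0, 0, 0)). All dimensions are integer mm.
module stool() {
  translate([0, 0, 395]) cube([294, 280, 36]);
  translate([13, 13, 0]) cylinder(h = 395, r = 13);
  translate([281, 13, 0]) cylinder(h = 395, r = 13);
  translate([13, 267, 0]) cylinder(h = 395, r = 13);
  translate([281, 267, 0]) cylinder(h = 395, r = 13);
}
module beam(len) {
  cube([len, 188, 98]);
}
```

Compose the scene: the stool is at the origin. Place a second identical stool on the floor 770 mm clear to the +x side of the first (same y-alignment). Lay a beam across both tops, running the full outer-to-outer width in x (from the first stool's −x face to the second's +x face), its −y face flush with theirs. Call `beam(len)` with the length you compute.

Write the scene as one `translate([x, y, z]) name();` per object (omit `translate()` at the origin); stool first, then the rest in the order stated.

stool();
translate([1064, 0, 0]) stool();
translate([0, 0, 431]) beam(1358);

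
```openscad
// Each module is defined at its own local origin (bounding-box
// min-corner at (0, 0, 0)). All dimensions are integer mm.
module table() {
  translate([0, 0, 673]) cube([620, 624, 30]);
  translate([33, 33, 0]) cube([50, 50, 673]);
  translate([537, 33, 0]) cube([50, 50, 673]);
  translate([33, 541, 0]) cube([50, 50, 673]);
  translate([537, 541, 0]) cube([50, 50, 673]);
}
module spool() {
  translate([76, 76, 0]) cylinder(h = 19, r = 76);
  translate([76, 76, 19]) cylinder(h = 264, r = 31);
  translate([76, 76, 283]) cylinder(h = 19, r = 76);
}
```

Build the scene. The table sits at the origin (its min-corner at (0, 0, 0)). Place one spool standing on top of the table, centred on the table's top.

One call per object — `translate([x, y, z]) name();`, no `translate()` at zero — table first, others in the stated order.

table();
translate([234, 236, 703]) spool();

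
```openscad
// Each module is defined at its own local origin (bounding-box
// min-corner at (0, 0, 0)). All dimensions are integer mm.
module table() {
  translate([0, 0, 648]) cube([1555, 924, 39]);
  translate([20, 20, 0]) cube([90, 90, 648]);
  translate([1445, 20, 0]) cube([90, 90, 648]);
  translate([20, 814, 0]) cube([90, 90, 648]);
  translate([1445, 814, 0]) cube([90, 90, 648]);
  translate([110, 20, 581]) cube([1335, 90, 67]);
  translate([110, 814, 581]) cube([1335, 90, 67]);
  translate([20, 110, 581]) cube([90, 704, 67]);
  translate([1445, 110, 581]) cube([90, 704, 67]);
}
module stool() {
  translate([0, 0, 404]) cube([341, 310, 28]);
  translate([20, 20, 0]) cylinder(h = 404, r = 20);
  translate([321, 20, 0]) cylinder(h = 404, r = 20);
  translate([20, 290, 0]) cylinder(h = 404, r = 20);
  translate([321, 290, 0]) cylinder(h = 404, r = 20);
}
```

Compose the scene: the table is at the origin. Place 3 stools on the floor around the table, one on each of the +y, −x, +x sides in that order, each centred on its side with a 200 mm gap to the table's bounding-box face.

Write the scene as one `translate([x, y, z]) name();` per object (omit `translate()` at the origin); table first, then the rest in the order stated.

table();
translate([607, 1124, 0]) stool();
translate([-541, 307, 0]) stool();
translate([1755, 307, 0]) stool();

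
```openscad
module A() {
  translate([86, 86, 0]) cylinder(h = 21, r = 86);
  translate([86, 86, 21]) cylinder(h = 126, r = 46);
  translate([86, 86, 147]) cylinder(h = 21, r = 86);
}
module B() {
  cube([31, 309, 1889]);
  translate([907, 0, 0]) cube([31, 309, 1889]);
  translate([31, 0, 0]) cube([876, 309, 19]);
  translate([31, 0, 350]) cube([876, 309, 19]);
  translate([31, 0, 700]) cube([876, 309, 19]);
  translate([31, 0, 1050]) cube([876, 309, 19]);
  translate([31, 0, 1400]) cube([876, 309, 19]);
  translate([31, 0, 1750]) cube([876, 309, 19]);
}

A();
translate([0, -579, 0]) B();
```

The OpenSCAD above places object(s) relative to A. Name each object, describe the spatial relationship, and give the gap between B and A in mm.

A is a spool. B is a bookshelf. The bookshelf is on the floor beside the spool on its −y side. The gap between the bookshelf and the spool is 270 mm.

The bookshelf's nearest face is 270 mm from the spool's −y face.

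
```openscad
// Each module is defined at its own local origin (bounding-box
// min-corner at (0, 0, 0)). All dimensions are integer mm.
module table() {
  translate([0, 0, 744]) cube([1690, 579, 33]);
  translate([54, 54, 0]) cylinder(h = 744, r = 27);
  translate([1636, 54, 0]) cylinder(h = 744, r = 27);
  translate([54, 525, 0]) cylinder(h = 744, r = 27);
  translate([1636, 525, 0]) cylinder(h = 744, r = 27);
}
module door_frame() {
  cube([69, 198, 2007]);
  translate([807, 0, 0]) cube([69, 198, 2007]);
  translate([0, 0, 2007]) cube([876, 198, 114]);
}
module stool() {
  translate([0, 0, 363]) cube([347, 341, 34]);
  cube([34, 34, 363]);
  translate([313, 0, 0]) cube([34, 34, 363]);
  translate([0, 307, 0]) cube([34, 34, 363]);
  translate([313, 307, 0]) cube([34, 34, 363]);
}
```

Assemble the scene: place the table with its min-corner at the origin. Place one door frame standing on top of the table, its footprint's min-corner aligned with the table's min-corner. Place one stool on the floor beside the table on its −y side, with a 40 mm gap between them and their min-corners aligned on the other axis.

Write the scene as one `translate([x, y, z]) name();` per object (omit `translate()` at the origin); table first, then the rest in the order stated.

table();
translate([0, 0, 777]) door_frame();
translate([0, -381, 0]) stool();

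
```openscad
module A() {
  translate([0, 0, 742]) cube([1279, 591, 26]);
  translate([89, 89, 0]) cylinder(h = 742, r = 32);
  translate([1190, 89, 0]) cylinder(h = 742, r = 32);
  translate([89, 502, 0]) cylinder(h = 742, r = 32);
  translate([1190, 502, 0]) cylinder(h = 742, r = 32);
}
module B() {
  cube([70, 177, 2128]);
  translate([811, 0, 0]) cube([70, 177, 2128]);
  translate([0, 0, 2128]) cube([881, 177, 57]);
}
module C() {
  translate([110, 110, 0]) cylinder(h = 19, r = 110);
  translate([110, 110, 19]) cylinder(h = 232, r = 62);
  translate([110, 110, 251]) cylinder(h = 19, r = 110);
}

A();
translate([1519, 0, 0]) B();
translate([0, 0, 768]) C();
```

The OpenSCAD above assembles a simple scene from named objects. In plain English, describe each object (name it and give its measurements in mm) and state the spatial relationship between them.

A is a table: top 1279 mm (x) × 591 mm (y), 26 mm thick, upper face at z = 768 mm, on four round legs of 64 mm diameter, each leg's bounding box inset 57 mm from the nearest pair of top edges, running from z = 0 to the bottom of the top.

B is a rectangular door frame: two vertical jambs of 70×177 mm section, 2128 mm tall, with a clear opening 741 mm wide between their inner faces. A header 57 mm tall and 177 mm deep lies on top of the jambs and spans the full outside width.

C is a spool: two coaxial disc flanges of radius 110 mm and thickness 19 mm, joined by a core cylinder of radius 62 mm and height 232 mm. The lower flange rests on z = 0 and the three cylinders share a vertical axis.

The door frame is on the floor beside the table on its +x side. The spool is on top of the table.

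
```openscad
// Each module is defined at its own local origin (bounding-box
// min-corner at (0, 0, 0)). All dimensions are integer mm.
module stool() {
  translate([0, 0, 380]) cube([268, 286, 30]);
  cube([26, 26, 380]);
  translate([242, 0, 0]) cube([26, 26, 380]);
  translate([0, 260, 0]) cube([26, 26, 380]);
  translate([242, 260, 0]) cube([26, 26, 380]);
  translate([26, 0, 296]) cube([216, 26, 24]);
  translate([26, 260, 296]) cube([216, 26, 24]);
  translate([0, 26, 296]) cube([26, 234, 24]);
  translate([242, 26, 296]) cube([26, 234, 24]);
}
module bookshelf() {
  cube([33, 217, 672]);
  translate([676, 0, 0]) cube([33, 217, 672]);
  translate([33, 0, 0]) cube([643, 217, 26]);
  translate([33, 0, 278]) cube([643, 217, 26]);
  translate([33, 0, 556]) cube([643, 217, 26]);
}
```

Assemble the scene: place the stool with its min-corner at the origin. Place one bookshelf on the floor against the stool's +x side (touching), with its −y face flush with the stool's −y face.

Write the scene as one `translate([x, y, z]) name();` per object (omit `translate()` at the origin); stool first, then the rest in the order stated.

stool();
translate([268, 0, 0]) bookshelf();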